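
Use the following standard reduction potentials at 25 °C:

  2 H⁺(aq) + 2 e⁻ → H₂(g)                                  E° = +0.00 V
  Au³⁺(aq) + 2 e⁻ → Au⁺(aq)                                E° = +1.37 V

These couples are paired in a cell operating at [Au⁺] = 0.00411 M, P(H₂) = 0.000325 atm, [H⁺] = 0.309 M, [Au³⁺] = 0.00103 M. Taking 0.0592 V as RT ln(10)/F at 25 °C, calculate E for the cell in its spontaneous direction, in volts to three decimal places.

Au³⁺/Au⁺ is the cathode (higher E°), H⁺/H₂ the anode: E°cell = +1.37 − (+0.00) = +1.37 V, n = 2.
Overall: Au³⁺(aq) + H₂(g) → Au⁺(aq) + 2 H⁺(aq)
Q = [Au⁺]·[H⁺]^2 / ([Au³⁺]·P(H₂)); log Q = 3.069.
E = E° − (0.0592/n) log Q = +1.37 − (0.0592/2)(3.069) = +1.279 V.

+1.279 V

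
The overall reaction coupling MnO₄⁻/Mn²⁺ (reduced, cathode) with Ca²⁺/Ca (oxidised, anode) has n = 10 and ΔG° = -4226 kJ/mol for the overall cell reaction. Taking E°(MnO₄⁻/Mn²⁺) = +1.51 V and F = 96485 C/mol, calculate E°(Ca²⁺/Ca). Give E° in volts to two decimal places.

-2.87 V

E°cell = −ΔG°/(nF) = −(-4226×10³)/((10)(96485)) = +4.380 V.
Since MnO₄⁻/Mn²⁺ is the cathode and Ca²⁺/Ca the anode, E°cell = E°(MnO₄⁻/Mn²⁺) − E°(Ca²⁺/Ca).
So E°(Ca²⁺/Ca) = E°(MnO₄⁻/Mn²⁺) − E°cell = (+1.51) − (+4.380) = -2.87 V.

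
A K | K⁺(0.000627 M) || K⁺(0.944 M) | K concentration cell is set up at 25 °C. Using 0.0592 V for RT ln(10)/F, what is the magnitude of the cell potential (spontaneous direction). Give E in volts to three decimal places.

For a concentration cell E°cell = 0. The 0.944 M side is the cathode (reduction is favoured where [K⁺] is higher).
With n = 1, E = −(0.0592/1) log([K⁺]ₐₙ/[K⁺]꜀ₐₜ) = −(0.0592/1) log(0.000627/0.944) = −(0.0592/1)(-3.178) = +0.188 V.

+0.188 V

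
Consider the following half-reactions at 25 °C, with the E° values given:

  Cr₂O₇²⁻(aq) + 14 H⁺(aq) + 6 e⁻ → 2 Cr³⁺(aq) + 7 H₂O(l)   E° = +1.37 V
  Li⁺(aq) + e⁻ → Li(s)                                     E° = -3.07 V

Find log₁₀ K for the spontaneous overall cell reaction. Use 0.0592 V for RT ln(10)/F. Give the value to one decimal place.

450.0

Cathode: Cr₂O₇²⁻/Cr³⁺; anode: Li⁺/Li. E°cell = +4.44 V, n = 6.
log K = nE°cell / 0.0592 = (6)(+4.44) / 0.0592 = 450.0.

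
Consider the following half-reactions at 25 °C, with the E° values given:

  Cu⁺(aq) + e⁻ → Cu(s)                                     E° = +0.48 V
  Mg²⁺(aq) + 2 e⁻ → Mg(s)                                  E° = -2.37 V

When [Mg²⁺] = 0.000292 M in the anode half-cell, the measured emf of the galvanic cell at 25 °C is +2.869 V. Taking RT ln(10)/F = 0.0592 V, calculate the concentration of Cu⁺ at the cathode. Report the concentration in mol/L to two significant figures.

0.036 M

Cu⁺/Cu is the cathode, Mg²⁺/Mg the anode: E°cell = +2.85 V, n = 2.
Overall reaction: 2 Cu⁺(aq) + Mg(s) → 2 Cu(s) + Mg²⁺(aq); Q = [Mg²⁺]^1/[Cu⁺]^2.
From E = E° − (0.0592/n) log Q: log Q = (E° − E)·n/0.0592 = (+2.85 − (+2.869))·2/0.0592 = -0.6419.
So 2·log[Cu⁺] = 1·log(0.000292) − log Q = -3.5346 − (-0.6419) = -2.8927; log[Cu⁺] = -2.8927 / 2 = -1.4464; [Cu⁺] = 10^(-1.4464) ≈ 0.036 M.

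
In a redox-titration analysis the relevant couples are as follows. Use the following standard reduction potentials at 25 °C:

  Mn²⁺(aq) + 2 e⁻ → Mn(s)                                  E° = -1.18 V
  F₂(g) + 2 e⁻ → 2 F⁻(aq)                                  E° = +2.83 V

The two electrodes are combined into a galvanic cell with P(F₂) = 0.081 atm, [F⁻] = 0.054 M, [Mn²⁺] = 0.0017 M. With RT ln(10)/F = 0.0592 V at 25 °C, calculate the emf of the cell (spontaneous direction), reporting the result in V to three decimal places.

+4.135 V

F₂/F⁻ is the cathode (higher E°), Mn²⁺/Mn the anode: E°cell = +2.83 − (-1.18) = +4.01 V, n = 2.
Overall: F₂(g) + Mn(s) → 2 F⁻(aq) + Mn²⁺(aq)
Q = [F⁻]^2·[Mn²⁺] / (P(F₂)); log Q = -4.213.
E = E° − (0.0592/n) log Q = +4.01 − (0.0592/2)(-4.213) = +4.135 V.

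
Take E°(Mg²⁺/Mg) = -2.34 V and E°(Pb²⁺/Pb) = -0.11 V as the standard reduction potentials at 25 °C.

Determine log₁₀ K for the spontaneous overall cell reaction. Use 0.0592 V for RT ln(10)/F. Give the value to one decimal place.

75.3

Cathode: Pb²⁺/Pb; anode: Mg²⁺/Mg. E°cell = +2.23 V, n = 2.
log K = nE°cell / 0.0592 = (2)(+2.23) / 0.0592 = 75.3.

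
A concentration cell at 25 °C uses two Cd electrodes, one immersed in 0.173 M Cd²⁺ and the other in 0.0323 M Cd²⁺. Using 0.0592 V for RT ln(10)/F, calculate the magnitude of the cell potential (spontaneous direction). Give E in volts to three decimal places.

For a concentration cell E°cell = 0. The 0.173 M side is the cathode (reduction is favoured where [Cd²⁺] is higher).
With n = 2, E = −(0.0592/2) log([Cd²⁺]ₐₙ/[Cd²⁺]꜀ₐₜ) = −(0.0592/2) log(0.0323/0.173) = −(0.0592/2)(-0.729) = +0.022 V.

+0.022 V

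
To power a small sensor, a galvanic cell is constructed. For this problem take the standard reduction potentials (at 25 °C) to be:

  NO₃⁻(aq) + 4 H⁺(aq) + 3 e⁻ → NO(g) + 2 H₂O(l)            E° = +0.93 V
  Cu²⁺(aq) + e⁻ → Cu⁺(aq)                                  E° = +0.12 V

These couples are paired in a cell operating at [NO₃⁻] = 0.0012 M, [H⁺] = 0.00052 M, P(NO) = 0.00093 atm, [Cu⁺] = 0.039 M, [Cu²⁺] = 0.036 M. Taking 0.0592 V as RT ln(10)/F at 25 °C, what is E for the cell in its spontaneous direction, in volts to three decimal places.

NO₃⁻/NO is the cathode (higher E°), Cu²⁺/Cu⁺ the anode: E°cell = +0.93 − (+0.12) = +0.81 V, n = 3.
Overall: NO₃⁻(aq) + 4 H⁺(aq) + 3 Cu⁺(aq) → NO(g) + 2 H₂O(l) + 3 Cu²⁺(aq)
Q = P(NO)·[Cu²⁺]^3 / ([NO₃⁻]·[H⁺]^4·[Cu⁺]^3); log Q = 12.921.
E = E° − (0.0592/n) log Q = +0.81 − (0.0592/3)(12.921) = +0.555 V.

+0.555 V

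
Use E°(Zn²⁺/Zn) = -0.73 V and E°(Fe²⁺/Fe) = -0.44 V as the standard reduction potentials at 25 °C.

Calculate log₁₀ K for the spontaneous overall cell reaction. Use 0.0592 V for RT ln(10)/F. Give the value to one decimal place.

Cathode: Fe²⁺/Fe; anode: Zn²⁺/Zn. E°cell = +0.29 V, n = 2.
log K = nE°cell / 0.0592 = (2)(+0.29) / 0.0592 = 9.8.

9.8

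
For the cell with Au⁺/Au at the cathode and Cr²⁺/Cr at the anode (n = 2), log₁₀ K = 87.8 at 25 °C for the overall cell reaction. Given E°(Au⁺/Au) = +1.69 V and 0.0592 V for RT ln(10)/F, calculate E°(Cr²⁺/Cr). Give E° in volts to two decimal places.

-0.91 V

E°cell = (0.0592/n)·log K = (0.0592/2)(87.8) = +2.599 V.
Since Au⁺/Au is the cathode and Cr²⁺/Cr the anode, E°cell = E°(Au⁺/Au) − E°(Cr²⁺/Cr).
So E°(Cr²⁺/Cr) = E°(Au⁺/Au) − E°cell = (+1.69) − (+2.599) = -0.91 V.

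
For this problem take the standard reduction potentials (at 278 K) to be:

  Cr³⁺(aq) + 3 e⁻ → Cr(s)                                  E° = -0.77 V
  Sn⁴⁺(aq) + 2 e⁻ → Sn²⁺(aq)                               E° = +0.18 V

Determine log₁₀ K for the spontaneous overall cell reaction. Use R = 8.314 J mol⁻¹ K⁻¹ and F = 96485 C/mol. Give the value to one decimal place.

103.3

Cathode: Sn⁴⁺/Sn²⁺; anode: Cr³⁺/Cr. E°cell = (+0.18) − (-0.77) = +0.95 V, with n = 6.
ΔG° = −nFE° = −RT ln K, so ln K = nFE°/(RT) = (6)(96485)(+0.95) / ((8.314)(278)) = 237.947.
log₁₀ K = 237.947 / ln 10 = 103.3.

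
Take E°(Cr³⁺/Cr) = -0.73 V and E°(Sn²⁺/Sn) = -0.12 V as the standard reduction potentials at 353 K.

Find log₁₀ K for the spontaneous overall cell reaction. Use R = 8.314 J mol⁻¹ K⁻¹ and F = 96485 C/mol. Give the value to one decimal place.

52.3

Cathode: Sn²⁺/Sn; anode: Cr³⁺/Cr. E°cell = (-0.12) − (-0.73) = +0.61 V, with n = 6.
ΔG° = −nFE° = −RT ln K, so ln K = nFE°/(RT) = (6)(96485)(+0.61) / ((8.314)(353)) = 120.325.
log₁₀ K = 120.325 / ln 10 = 52.3.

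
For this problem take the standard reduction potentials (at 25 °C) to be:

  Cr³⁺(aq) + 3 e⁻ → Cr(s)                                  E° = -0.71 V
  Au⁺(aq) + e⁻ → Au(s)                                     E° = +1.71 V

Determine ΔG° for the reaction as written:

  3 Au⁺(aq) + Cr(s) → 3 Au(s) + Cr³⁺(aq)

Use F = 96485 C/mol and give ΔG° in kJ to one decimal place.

-700.5 kJ

As written, Au⁺/Au is reduced (cathode) and Cr³⁺/Cr is oxidised (anode), so E°cell = (+1.71) − (-0.71) = +2.42 V.
Balancing electrons gives n = 3.
ΔG° = −nFE° = −(3)(96485)(+2.42) = -700,481 J = -700.5 kJ.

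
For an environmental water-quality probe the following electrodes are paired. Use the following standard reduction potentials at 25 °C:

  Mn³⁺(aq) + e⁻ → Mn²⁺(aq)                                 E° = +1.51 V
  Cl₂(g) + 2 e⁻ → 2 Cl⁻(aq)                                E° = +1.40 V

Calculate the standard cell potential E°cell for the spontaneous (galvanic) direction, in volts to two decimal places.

The Mn³⁺/Mn²⁺ couple has the higher reduction potential, so it is the cathode; Cl₂/Cl⁻ is oxidised at the anode.
E°cell = E°(cathode) − E°(anode) = (+1.51) − (+1.40) = +0.11 V.

+0.11 V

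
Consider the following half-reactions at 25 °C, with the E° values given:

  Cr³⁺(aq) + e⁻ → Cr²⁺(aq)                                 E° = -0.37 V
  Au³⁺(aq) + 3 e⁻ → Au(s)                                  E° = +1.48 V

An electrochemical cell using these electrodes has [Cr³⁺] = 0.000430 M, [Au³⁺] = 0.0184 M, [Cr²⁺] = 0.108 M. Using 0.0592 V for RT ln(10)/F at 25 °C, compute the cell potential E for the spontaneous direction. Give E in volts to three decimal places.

Au³⁺/Au is the cathode (higher E°), Cr³⁺/Cr²⁺ the anode: E°cell = +1.48 − (-0.37) = +1.85 V, n = 3.
Overall: Au³⁺(aq) + 3 Cr²⁺(aq) → Au(s) + 3 Cr³⁺(aq)
Q = [Cr³⁺]^3 / ([Au³⁺]·[Cr²⁺]^3); log Q = -5.465.
E = E° − (0.0592/n) log Q = +1.85 − (0.0592/3)(-5.465) = +1.958 V.

+1.958 V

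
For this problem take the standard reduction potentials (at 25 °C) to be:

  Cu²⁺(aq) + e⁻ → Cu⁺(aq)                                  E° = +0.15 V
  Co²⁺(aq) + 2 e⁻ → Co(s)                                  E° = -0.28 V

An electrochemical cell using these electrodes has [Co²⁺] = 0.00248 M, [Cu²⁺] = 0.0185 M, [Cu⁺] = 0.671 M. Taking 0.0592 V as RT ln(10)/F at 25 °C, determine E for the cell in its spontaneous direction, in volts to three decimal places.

Cu²⁺/Cu⁺ is the cathode (higher E°), Co²⁺/Co the anode: E°cell = +0.15 − (-0.28) = +0.43 V, n = 2.
Overall: 2 Cu²⁺(aq) + Co(s) → 2 Cu⁺(aq) + Co²⁺(aq)
Q = [Cu⁺]^2·[Co²⁺] / ([Cu²⁺]^2); log Q = 0.514.
E = E° − (0.0592/n) log Q = +0.43 − (0.0592/2)(0.514) = +0.415 V.

+0.415 V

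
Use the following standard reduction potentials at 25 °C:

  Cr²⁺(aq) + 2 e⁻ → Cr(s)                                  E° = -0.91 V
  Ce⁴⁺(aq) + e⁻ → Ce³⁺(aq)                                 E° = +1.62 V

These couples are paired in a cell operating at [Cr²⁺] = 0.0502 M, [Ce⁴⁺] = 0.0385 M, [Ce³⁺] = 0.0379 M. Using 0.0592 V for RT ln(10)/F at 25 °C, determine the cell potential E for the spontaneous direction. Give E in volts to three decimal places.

Ce⁴⁺/Ce³⁺ is the cathode (higher E°), Cr²⁺/Cr the anode: E°cell = +1.62 − (-0.91) = +2.53 V, n = 2.
Overall: 2 Ce⁴⁺(aq) + Cr(s) → 2 Ce³⁺(aq) + Cr²⁺(aq)
Q = [Ce³⁺]^2·[Cr²⁺] / ([Ce⁴⁺]^2); log Q = -1.313.
E = E° − (0.0592/n) log Q = +2.53 − (0.0592/2)(-1.313) = +2.569 V.

+2.569 V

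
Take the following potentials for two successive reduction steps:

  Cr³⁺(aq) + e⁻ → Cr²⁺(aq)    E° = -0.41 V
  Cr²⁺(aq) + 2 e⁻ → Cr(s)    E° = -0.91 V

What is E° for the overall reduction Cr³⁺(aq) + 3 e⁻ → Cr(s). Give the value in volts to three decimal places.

-0.743 V

Standard free energies of sequential steps add: ΔG°₃ = ΔG°₁ + ΔG°₂, so n₃E°₃ = n₁E°₁ + n₂E°₂.
E°₃ = (1×-0.41 + 2×-0.91) / 3 = (-2.230) / 3 = -0.743 V.
E° values themselves are not directly additive — weighting by electron count is essential.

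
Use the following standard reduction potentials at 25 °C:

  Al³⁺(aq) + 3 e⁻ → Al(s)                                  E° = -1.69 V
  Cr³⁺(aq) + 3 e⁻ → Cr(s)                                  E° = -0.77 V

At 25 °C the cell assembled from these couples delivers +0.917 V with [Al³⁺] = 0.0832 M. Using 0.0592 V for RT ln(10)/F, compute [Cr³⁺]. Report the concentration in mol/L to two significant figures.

Cr³⁺/Cr is the cathode, Al³⁺/Al the anode: E°cell = +0.92 V, n = 3.
Overall reaction: Cr³⁺(aq) + Al(s) → Cr(s) + Al³⁺(aq); Q = [Al³⁺]^1/[Cr³⁺]^1.
From E = E° − (0.0592/n) log Q: log Q = (E° − E)·n/0.0592 = (+0.92 − (+0.917))·3/0.0592 = 0.1520.
So 1·log[Cr³⁺] = 1·log(0.0832) − log Q = -1.0799 − (0.1520) = -1.2319; [Cr³⁺] = 10^(-1.2319) ≈ 0.059 M.

0.059 M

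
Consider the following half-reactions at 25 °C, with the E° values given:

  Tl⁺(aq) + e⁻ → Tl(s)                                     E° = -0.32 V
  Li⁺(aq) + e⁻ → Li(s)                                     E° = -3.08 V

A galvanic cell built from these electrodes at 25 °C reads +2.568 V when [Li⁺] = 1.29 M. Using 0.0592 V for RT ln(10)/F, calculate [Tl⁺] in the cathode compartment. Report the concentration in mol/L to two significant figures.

Tl⁺/Tl is the cathode, Li⁺/Li the anode: E°cell = +2.76 V, n = 1.
Overall reaction: Tl⁺(aq) + Li(s) → Tl(s) + Li⁺(aq); Q = [Li⁺]^1/[Tl⁺]^1.
From E = E° − (0.0592/n) log Q: log Q = (E° − E)·n/0.0592 = (+2.76 − (+2.568))·1/0.0592 = 3.2432.
So 1·log[Tl⁺] = 1·log(1.29) − log Q = 0.1106 − (3.2432) = -3.1326; [Tl⁺] = 10^(-3.1326) ≈ 0.00074 M.

0.00074 M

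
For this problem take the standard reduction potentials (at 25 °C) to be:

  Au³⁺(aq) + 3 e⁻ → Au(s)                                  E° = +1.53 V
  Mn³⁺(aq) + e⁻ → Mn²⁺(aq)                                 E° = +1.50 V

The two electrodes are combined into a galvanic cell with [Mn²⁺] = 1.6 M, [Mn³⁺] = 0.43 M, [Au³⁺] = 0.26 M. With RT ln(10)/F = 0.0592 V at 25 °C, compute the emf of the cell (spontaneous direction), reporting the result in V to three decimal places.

+0.052 V

Au³⁺/Au is the cathode (higher E°), Mn³⁺/Mn²⁺ the anode: E°cell = +1.53 − (+1.50) = +0.03 V, n = 3.
Overall: Au³⁺(aq) + 3 Mn²⁺(aq) → Au(s) + 3 Mn³⁺(aq)
Q = [Mn³⁺]^3 / ([Au³⁺]·[Mn²⁺]^3); log Q = -1.127.
E = E° − (0.0592/n) log Q = +0.03 − (0.0592/3)(-1.127) = +0.052 V.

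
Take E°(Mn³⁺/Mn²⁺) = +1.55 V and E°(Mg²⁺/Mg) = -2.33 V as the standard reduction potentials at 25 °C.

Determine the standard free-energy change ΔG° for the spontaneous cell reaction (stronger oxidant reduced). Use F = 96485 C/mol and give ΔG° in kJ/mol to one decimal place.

Mn³⁺/Mn²⁺ (E° = +1.55 V) is the cathode; Mg²⁺/Mg (E° = -2.33 V) is the anode, so E°cell = +3.88 V.
Balancing electrons gives n = 2 (lcm of 1 and 2).
ΔG° = −nFE° = −(2)(96485)(+3.88) = -748,724 J = -748.7 kJ/mol.

-748.7 kJ/mol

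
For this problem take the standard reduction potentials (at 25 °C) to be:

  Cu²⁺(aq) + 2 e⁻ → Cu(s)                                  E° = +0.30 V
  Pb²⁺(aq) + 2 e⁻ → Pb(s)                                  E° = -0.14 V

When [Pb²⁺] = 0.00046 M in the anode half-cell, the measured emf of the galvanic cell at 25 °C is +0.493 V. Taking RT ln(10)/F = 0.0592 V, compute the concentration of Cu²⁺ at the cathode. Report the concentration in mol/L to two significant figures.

Cu²⁺/Cu is the cathode, Pb²⁺/Pb the anode: E°cell = +0.44 V, n = 2.
Overall reaction: Cu²⁺(aq) + Pb(s) → Cu(s) + Pb²⁺(aq); Q = [Pb²⁺]^1/[Cu²⁺]^1.
From E = E° − (0.0592/n) log Q: log Q = (E° − E)·n/0.0592 = (+0.44 − (+0.493))·2/0.0592 = -1.7905.
So 1·log[Cu²⁺] = 1·log(0.00046) − log Q = -3.3372 − (-1.7905) = -1.5467; [Cu²⁺] = 10^(-1.5467) ≈ 0.028 M.

0.028 M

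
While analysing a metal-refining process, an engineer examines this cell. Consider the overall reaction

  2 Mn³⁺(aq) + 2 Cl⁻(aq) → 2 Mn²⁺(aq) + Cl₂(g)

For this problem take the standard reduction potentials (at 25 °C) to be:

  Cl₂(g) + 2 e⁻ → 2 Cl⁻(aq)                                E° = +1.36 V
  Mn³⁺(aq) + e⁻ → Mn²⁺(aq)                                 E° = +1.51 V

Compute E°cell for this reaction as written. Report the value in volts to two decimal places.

The Mn³⁺/Mn²⁺ couple has the higher reduction potential, so it is the cathode; Cl₂/Cl⁻ is oxidised at the anode.
E°cell = E°(cathode) − E°(anode) = (+1.51) − (+1.36) = +0.15 V.

+0.15 V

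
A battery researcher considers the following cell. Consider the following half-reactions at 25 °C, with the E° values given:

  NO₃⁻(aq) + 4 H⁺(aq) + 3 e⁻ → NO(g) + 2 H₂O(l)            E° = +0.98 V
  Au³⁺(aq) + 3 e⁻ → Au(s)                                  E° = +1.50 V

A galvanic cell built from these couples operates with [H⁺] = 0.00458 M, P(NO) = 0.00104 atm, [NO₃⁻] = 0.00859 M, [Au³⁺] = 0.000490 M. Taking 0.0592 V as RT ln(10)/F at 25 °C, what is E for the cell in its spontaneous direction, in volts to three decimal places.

+0.621 V

Au³⁺/Au is the cathode (higher E°), NO₃⁻/NO the anode: E°cell = +1.50 − (+0.98) = +0.52 V, n = 3.
Overall: Au³⁺(aq) + NO(g) + 2 H₂O(l) → Au(s) + NO₃⁻(aq) + 4 H⁺(aq)
Q = [NO₃⁻]·[H⁺]^4 / ([Au³⁺]·P(NO)); log Q = -5.130.
E = E° − (0.0592/n) log Q = +0.52 − (0.0592/3)(-5.130) = +0.621 V.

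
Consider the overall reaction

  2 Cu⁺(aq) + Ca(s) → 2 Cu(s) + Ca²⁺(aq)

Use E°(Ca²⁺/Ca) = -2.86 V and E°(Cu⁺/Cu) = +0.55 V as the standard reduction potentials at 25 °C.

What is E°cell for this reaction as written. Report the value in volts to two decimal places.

The Cu⁺/Cu couple has the higher reduction potential, so it is the cathode; Ca²⁺/Ca is oxidised at the anode.
E°cell = E°(cathode) − E°(anode) = (+0.55) − (-2.86) = +3.41 V.

+3.41 V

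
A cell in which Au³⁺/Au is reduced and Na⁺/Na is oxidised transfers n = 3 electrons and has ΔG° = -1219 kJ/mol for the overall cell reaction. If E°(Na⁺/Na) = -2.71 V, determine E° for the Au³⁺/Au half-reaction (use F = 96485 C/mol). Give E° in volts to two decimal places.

E°cell = −ΔG°/(nF) = −(-1219×10³)/((3)(96485)) = +4.211 V.
Since Au³⁺/Au is the cathode and Na⁺/Na the anode, E°cell = E°(Au³⁺/Au) − E°(Na⁺/Na).
So E°(Au³⁺/Au) = E°cell + E°(Na⁺/Na) = +4.211 + (-2.71) = +1.50 V.

+1.50 V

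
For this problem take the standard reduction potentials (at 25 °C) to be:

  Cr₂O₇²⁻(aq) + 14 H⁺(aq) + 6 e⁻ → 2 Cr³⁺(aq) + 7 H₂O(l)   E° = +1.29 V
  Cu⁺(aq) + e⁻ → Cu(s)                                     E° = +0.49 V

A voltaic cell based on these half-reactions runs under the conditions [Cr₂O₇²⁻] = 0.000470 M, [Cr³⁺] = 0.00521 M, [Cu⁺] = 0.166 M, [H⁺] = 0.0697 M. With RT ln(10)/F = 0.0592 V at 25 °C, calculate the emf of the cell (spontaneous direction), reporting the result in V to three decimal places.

+0.699 V

Cr₂O₇²⁻/Cr³⁺ is the cathode (higher E°), Cu⁺/Cu the anode: E°cell = +1.29 − (+0.49) = +0.80 V, n = 6.
Overall: Cr₂O₇²⁻(aq) + 14 H⁺(aq) + 6 Cu(s) → 2 Cr³⁺(aq) + 7 H₂O(l) + 6 Cu⁺(aq)
Q = [Cr³⁺]^2·[Cu⁺]^6 / ([Cr₂O₇²⁻]·[H⁺]^14); log Q = 10.277.
E = E° − (0.0592/n) log Q = +0.80 − (0.0592/6)(10.277) = +0.699 V.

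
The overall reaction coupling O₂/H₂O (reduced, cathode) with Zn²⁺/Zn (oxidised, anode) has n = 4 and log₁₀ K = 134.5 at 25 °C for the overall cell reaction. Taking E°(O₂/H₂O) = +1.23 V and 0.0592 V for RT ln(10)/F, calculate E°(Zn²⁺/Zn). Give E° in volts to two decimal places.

E°cell = (0.0592/n)·log K = (0.0592/4)(134.5) = +1.991 V.
Since O₂/H₂O is the cathode and Zn²⁺/Zn the anode, E°cell = E°(O₂/H₂O) − E°(Zn²⁺/Zn).
So E°(Zn²⁺/Zn) = E°(O₂/H₂O) − E°cell = (+1.23) − (+1.991) = -0.76 V.

-0.76 V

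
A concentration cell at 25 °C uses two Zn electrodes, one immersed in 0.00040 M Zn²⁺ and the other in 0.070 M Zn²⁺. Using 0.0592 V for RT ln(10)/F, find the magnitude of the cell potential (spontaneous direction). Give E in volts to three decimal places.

+0.066 V

For a concentration cell E°cell = 0. The 0.070 M side is the cathode (reduction is favoured where [Zn²⁺] is higher).
With n = 2, E = −(0.0592/2) log([Zn²⁺]ₐₙ/[Zn²⁺]꜀ₐₜ) = −(0.0592/2) log(0.0004/0.07) = −(0.0592/2)(-2.243) = +0.066 V.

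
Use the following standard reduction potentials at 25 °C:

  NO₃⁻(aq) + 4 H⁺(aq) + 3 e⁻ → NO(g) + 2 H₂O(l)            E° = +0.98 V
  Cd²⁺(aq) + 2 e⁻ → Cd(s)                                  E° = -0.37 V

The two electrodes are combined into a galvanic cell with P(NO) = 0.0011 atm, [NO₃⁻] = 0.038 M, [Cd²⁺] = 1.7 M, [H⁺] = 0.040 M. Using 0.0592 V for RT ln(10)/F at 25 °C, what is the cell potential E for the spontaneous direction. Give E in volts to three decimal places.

NO₃⁻/NO is the cathode (higher E°), Cd²⁺/Cd the anode: E°cell = +0.98 − (-0.37) = +1.35 V, n = 6.
Overall: 2 NO₃⁻(aq) + 8 H⁺(aq) + 3 Cd(s) → 2 NO(g) + 4 H₂O(l) + 3 Cd²⁺(aq)
Q = P(NO)^2·[Cd²⁺]^3 / ([NO₃⁻]^2·[H⁺]^8); log Q = 8.798.
E = E° − (0.0592/n) log Q = +1.35 − (0.0592/6)(8.798) = +1.263 V.

+1.263 V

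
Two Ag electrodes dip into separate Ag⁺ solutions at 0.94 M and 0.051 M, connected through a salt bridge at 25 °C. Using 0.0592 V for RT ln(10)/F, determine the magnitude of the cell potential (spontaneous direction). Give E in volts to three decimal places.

For a concentration cell E°cell = 0. The 0.94 M side is the cathode (reduction is favoured where [Ag⁺] is higher).
With n = 1, E = −(0.0592/1) log([Ag⁺]ₐₙ/[Ag⁺]꜀ₐₜ) = −(0.0592/1) log(0.051/0.94) = −(0.0592/1)(-1.266) = +0.075 V.

+0.075 V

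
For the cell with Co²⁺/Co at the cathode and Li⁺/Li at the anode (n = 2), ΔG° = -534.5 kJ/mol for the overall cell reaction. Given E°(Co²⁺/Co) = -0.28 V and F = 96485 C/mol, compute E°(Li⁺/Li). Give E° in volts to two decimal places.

E°cell = −ΔG°/(nF) = −(-534.5×10³)/((2)(96485)) = +2.770 V.
Since Co²⁺/Co is the cathode and Li⁺/Li the anode, E°cell = E°(Co²⁺/Co) − E°(Li⁺/Li).
So E°(Li⁺/Li) = E°(Co²⁺/Co) − E°cell = (-0.28) − (+2.770) = -3.05 V.

-3.05 V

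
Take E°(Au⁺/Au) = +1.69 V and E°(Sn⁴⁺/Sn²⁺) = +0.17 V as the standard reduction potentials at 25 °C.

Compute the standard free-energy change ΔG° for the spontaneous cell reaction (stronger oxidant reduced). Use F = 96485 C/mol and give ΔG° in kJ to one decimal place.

-293.3 kJ

Au⁺/Au (E° = +1.69 V) is the cathode; Sn⁴⁺/Sn²⁺ (E° = +0.17 V) is the anode, so E°cell = +1.52 V.
Balancing electrons gives n = 2 (lcm of 1 and 2).
ΔG° = −nFE° = −(2)(96485)(+1.52) = -293,314 J = -293.3 kJ.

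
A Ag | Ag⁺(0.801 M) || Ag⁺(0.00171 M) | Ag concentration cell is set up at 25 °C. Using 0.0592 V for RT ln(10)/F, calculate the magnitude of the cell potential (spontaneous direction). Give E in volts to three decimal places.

For a concentration cell E°cell = 0. The 0.801 M side is the cathode (reduction is favoured where [Ag⁺] is higher).
With n = 1, E = −(0.0592/1) log([Ag⁺]ₐₙ/[Ag⁺]꜀ₐₜ) = −(0.0592/1) log(0.00171/0.801) = −(0.0592/1)(-2.671) = +0.158 V.

+0.158 V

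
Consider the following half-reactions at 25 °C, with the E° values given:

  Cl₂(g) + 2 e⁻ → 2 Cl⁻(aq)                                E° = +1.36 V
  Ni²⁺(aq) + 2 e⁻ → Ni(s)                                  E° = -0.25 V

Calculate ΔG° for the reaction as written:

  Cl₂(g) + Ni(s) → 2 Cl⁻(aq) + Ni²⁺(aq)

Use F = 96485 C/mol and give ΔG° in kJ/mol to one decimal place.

As written, Cl₂/Cl⁻ is reduced (cathode) and Ni²⁺/Ni is oxidised (anode), so E°cell = (+1.36) − (-0.25) = +1.61 V.
Balancing electrons gives n = 2.
ΔG° = −nFE° = −(2)(96485)(+1.61) = -310,682 J = -310.7 kJ/mol.

-310.7 kJ/mol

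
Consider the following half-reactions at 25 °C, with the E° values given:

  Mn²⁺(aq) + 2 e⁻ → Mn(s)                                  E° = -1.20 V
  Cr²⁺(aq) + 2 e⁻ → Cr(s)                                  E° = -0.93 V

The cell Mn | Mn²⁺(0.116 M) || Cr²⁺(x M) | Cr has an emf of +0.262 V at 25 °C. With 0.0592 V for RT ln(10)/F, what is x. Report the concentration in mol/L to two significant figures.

Cr²⁺/Cr is the cathode, Mn²⁺/Mn the anode: E°cell = +0.27 V, n = 2.
Overall reaction: Cr²⁺(aq) + Mn(s) → Cr(s) + Mn²⁺(aq); Q = [Mn²⁺]^1/[Cr²⁺]^1.
From E = E° − (0.0592/n) log Q: log Q = (E° − E)·n/0.0592 = (+0.27 − (+0.262))·2/0.0592 = 0.2703.
So 1·log[Cr²⁺] = 1·log(0.116) − log Q = -0.9355 − (0.2703) = -1.2058; [Cr²⁺] = 10^(-1.2058) ≈ 0.062 M.

0.062 M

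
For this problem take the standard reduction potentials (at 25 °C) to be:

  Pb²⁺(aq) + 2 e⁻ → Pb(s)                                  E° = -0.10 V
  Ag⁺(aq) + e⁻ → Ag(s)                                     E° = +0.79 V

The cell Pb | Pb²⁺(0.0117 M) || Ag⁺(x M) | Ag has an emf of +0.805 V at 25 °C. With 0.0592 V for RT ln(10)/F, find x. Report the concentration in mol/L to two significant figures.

0.0040 M

Ag⁺/Ag is the cathode, Pb²⁺/Pb the anode: E°cell = +0.89 V, n = 2.
Overall reaction: 2 Ag⁺(aq) + Pb(s) → 2 Ag(s) + Pb²⁺(aq); Q = [Pb²⁺]^1/[Ag⁺]^2.
From E = E° − (0.0592/n) log Q: log Q = (E° − E)·n/0.0592 = (+0.89 − (+0.805))·2/0.0592 = 2.8716.
So 2·log[Ag⁺] = 1·log(0.0117) − log Q = -1.9318 − (2.8716) = -4.8034; log[Ag⁺] = -4.8034 / 2 = -2.4017; [Ag⁺] = 10^(-2.4017) ≈ 0.0040 M.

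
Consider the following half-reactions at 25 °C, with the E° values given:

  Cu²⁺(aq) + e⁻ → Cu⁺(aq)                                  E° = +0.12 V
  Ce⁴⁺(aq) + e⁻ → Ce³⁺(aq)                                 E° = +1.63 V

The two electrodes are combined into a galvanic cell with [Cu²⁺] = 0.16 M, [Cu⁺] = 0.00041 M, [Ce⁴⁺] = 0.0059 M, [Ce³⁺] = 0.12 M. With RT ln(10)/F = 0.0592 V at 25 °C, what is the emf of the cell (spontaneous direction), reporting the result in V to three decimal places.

Ce⁴⁺/Ce³⁺ is the cathode (higher E°), Cu²⁺/Cu⁺ the anode: E°cell = +1.63 − (+0.12) = +1.51 V, n = 1.
Overall: Ce⁴⁺(aq) + Cu⁺(aq) → Ce³⁺(aq) + Cu²⁺(aq)
Q = [Ce³⁺]·[Cu²⁺] / ([Ce⁴⁺]·[Cu⁺]); log Q = 3.900.
E = E° − (0.0592/n) log Q = +1.51 − (0.0592/1)(3.900) = +1.279 V.

+1.279 V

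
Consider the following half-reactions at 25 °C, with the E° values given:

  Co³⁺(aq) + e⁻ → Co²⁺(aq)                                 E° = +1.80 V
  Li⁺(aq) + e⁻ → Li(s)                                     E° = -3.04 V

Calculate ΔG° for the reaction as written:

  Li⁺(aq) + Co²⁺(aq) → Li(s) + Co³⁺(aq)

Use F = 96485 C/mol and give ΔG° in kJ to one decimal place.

As written, Li⁺/Li is reduced (cathode) and Co³⁺/Co²⁺ is oxidised (anode), so E°cell = (-3.04) − (+1.80) = -4.84 V.
Balancing electrons gives n = 1.
ΔG° = −nFE° = −(1)(96485)(-4.84) = 466,987 J = +467.0 kJ.

+467.0 kJ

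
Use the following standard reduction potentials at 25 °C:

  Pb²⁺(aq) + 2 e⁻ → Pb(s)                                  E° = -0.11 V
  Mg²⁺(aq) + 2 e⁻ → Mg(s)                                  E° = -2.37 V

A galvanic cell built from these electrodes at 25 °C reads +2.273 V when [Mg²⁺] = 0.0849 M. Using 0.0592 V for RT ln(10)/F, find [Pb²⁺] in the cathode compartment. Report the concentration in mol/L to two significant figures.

Pb²⁺/Pb is the cathode, Mg²⁺/Mg the anode: E°cell = +2.26 V, n = 2.
Overall reaction: Pb²⁺(aq) + Mg(s) → Pb(s) + Mg²⁺(aq); Q = [Mg²⁺]^1/[Pb²⁺]^1.
From E = E° − (0.0592/n) log Q: log Q = (E° − E)·n/0.0592 = (+2.26 − (+2.273))·2/0.0592 = -0.4392.
So 1·log[Pb²⁺] = 1·log(0.0849) − log Q = -1.0711 − (-0.4392) = -0.6319; [Pb²⁺] = 10^(-0.6319) ≈ 0.23 M.

0.23 M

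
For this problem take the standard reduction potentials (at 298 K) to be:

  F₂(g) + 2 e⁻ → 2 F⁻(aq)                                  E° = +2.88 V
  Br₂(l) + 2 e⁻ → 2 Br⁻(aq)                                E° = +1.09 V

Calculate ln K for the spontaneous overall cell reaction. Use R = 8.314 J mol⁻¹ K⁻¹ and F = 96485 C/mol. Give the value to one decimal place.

Cathode: F₂/F⁻; anode: Br₂/Br⁻. E°cell = (+2.88) − (+1.09) = +1.79 V, with n = 2.
ΔG° = −nFE° = −RT ln K, so ln K = nFE°/(RT) = (2)(96485)(+1.79) / ((8.314)(298)) = 139.417.

139.4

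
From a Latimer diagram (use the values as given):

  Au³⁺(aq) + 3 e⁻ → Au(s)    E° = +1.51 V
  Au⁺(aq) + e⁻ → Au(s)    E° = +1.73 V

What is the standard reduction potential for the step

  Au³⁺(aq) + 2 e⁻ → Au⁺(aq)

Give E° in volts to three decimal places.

+1.400 V

Sequential free energies add, so n₃E°₃ = n₁E°₁ + n₂E°₂.
With n₃ = 3, and the known step contributing 1×(+1.73) V, the unknown satisfies 2·E° = 3×(+1.51) − 1×(+1.73) = +2.800.
E° = +2.800 / 2 = +1.400 V.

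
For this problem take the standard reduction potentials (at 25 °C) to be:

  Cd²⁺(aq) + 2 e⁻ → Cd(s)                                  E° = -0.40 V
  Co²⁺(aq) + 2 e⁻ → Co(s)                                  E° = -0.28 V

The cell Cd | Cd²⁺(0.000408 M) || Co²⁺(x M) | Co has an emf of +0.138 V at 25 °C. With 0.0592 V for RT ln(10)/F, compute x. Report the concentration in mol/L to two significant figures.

0.0017 M

Co²⁺/Co is the cathode, Cd²⁺/Cd the anode: E°cell = +0.12 V, n = 2.
Overall reaction: Co²⁺(aq) + Cd(s) → Co(s) + Cd²⁺(aq); Q = [Cd²⁺]^1/[Co²⁺]^1.
From E = E° − (0.0592/n) log Q: log Q = (E° − E)·n/0.0592 = (+0.12 − (+0.138))·2/0.0592 = -0.6081.
So 1·log[Co²⁺] = 1·log(0.000408) − log Q = -3.3893 − (-0.6081) = -2.7812; [Co²⁺] = 10^(-2.7812) ≈ 0.0017 M.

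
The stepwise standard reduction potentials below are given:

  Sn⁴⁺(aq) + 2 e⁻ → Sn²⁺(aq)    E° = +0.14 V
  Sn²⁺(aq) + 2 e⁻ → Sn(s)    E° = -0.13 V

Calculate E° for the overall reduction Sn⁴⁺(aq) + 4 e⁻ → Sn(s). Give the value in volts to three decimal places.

Standard free energies of sequential steps add: ΔG°₃ = ΔG°₁ + ΔG°₂, so n₃E°₃ = n₁E°₁ + n₂E°₂.
E°₃ = (2×+0.14 + 2×-0.13) / 4 = (+0.020) / 4 = +0.005 V.

+0.005 V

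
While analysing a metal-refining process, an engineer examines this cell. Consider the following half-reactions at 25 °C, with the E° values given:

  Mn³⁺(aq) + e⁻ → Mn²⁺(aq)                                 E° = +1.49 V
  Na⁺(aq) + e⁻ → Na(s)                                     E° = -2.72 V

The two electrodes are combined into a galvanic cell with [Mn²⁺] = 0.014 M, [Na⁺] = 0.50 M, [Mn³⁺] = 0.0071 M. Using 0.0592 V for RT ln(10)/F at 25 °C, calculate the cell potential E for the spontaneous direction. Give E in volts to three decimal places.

+4.210 V

Mn³⁺/Mn²⁺ is the cathode (higher E°), Na⁺/Na the anode: E°cell = +1.49 − (-2.72) = +4.21 V, n = 1.
Overall: Mn³⁺(aq) + Na(s) → Mn²⁺(aq) + Na⁺(aq)
Q = [Mn²⁺]·[Na⁺] / ([Mn³⁺]); log Q = -0.006.
E = E° − (0.0592/n) log Q = +4.21 − (0.0592/1)(-0.006) = +4.210 V.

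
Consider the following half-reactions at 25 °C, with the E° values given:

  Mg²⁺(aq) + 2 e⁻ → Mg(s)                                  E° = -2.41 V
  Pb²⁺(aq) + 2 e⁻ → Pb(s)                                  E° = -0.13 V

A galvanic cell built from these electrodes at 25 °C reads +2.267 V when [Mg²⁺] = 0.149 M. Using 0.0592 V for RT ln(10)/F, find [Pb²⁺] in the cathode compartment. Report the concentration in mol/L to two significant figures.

0.054 M

Pb²⁺/Pb is the cathode, Mg²⁺/Mg the anode: E°cell = +2.28 V, n = 2.
Overall reaction: Pb²⁺(aq) + Mg(s) → Pb(s) + Mg²⁺(aq); Q = [Mg²⁺]^1/[Pb²⁺]^1.
From E = E° − (0.0592/n) log Q: log Q = (E° − E)·n/0.0592 = (+2.28 − (+2.267))·2/0.0592 = 0.4392.
So 1·log[Pb²⁺] = 1·log(0.149) − log Q = -0.8268 − (0.4392) = -1.2660; [Pb²⁺] = 10^(-1.2660) ≈ 0.054 M.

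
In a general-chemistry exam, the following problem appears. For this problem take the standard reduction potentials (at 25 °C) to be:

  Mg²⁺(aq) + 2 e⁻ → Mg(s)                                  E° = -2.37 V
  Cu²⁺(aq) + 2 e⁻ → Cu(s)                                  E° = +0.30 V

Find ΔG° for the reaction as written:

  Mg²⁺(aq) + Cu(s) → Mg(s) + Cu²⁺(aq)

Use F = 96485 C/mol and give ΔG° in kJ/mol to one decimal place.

As written, Mg²⁺/Mg is reduced (cathode) and Cu²⁺/Cu is oxidised (anode), so E°cell = (-2.37) − (+0.30) = -2.67 V.
Balancing electrons gives n = 2.
ΔG° = −nFE° = −(2)(96485)(-2.67) = 515,230 J = +515.2 kJ/mol.

+515.2 kJ/mol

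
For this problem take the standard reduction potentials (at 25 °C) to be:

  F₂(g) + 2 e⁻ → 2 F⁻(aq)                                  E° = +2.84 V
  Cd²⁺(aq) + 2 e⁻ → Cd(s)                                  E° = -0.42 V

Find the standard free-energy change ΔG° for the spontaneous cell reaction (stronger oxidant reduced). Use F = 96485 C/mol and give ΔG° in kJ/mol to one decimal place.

F₂/F⁻ (E° = +2.84 V) is the cathode; Cd²⁺/Cd (E° = -0.42 V) is the anode, so E°cell = +3.26 V.
Balancing electrons gives n = 2 (lcm of 2 and 2).
ΔG° = −nFE° = −(2)(96485)(+3.26) = -629,082 J = -629.1 kJ/mol.

-629.1 kJ/mol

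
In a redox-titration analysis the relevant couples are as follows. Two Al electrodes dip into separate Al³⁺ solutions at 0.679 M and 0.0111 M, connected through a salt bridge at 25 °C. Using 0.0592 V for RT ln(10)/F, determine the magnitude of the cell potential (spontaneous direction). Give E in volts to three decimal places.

+0.035 V

For a concentration cell E°cell = 0. The 0.679 M side is the cathode (reduction is favoured where [Al³⁺] is higher).
With n = 3, E = −(0.0592/3) log([Al³⁺]ₐₙ/[Al³⁺]꜀ₐₜ) = −(0.0592/3) log(0.0111/0.679) = −(0.0592/3)(-1.787) = +0.035 V.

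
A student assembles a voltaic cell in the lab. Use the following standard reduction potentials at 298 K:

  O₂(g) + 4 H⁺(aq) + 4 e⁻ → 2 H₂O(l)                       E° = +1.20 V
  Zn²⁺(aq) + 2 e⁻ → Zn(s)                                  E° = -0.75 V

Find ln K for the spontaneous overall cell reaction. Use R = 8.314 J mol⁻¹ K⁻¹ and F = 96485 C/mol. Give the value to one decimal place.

Cathode: O₂/H₂O; anode: Zn²⁺/Zn. E°cell = (+1.20) − (-0.75) = +1.95 V, with n = 4.
ΔG° = −nFE° = −RT ln K, so ln K = nFE°/(RT) = (4)(96485)(+1.95) / ((8.314)(298)) = 303.758.

303.8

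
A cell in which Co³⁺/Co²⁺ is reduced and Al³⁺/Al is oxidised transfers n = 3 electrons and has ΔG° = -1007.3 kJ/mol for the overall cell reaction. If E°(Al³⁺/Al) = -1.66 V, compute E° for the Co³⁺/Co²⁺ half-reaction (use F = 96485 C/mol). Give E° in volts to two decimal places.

+1.82 V

E°cell = −ΔG°/(nF) = −(-1007.3×10³)/((3)(96485)) = +3.480 V.
Since Co³⁺/Co²⁺ is the cathode and Al³⁺/Al the anode, E°cell = E°(Co³⁺/Co²⁺) − E°(Al³⁺/Al).
So E°(Co³⁺/Co²⁺) = E°cell + E°(Al³⁺/Al) = +3.480 + (-1.66) = +1.82 V.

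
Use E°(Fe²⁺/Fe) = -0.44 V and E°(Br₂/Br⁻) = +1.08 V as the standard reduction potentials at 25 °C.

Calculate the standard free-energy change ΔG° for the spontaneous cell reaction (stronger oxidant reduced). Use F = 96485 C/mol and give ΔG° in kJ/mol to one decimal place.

-293.3 kJ/mol

Br₂/Br⁻ (E° = +1.08 V) is the cathode; Fe²⁺/Fe (E° = -0.44 V) is the anode, so E°cell = +1.52 V.
Balancing electrons gives n = 2 (lcm of 2 and 2).
ΔG° = −nFE° = −(2)(96485)(+1.52) = -293,314 J = -293.3 kJ/mol.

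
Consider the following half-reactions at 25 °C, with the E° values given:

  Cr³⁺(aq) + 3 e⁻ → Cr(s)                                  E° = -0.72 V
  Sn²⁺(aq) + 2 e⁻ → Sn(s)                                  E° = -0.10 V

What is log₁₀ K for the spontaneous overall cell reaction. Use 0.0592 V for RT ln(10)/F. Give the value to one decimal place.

Cathode: Sn²⁺/Sn; anode: Cr³⁺/Cr. E°cell = +0.62 V, n = 6.
log K = nE°cell / 0.0592 = (6)(+0.62) / 0.0592 = 62.8.

62.8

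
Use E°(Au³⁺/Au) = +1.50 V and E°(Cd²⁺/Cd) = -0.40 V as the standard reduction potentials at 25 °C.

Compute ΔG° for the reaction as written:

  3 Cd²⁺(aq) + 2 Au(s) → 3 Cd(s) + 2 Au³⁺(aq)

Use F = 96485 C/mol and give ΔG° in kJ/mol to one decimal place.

+1099.9 kJ/mol

As written, Cd²⁺/Cd is reduced (cathode) and Au³⁺/Au is oxidised (anode), so E°cell = (-0.40) − (+1.50) = -1.90 V.
Balancing electrons gives n = 6.
ΔG° = −nFE° = −(6)(96485)(-1.90) = 1,099,929 J = +1099.9 kJ/mol.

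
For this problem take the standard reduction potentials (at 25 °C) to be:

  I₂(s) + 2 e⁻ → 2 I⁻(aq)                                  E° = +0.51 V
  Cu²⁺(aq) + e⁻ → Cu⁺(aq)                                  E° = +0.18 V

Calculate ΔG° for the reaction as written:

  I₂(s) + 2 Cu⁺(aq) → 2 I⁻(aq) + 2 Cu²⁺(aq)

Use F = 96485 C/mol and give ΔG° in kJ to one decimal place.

-63.7 kJ

As written, I₂/I⁻ is reduced (cathode) and Cu²⁺/Cu⁺ is oxidised (anode), so E°cell = (+0.51) − (+0.18) = +0.33 V.
Balancing electrons gives n = 2.
ΔG° = −nFE° = −(2)(96485)(+0.33) = -63,680 J = -63.7 kJ.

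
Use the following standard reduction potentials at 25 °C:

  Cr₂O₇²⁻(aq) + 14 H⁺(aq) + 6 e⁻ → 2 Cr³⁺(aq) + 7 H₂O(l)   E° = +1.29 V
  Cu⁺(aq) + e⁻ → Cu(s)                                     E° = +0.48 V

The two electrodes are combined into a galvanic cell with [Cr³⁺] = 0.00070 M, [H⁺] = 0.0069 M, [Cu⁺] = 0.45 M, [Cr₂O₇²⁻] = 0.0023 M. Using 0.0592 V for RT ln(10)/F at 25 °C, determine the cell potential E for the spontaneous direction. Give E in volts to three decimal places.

+0.568 V

Cr₂O₇²⁻/Cr³⁺ is the cathode (higher E°), Cu⁺/Cu the anode: E°cell = +1.29 − (+0.48) = +0.81 V, n = 6.
Overall: Cr₂O₇²⁻(aq) + 14 H⁺(aq) + 6 Cu(s) → 2 Cr³⁺(aq) + 7 H₂O(l) + 6 Cu⁺(aq)
Q = [Cr³⁺]^2·[Cu⁺]^6 / ([Cr₂O₇²⁻]·[H⁺]^14); log Q = 24.504.
E = E° − (0.0592/n) log Q = +0.81 − (0.0592/6)(24.504) = +0.568 V.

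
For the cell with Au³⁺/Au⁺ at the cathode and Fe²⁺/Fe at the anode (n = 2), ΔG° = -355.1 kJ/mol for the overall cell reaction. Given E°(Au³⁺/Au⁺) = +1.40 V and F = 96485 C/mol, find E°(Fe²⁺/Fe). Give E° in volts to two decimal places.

E°cell = −ΔG°/(nF) = −(-355.1×10³)/((2)(96485)) = +1.840 V.
Since Au³⁺/Au⁺ is the cathode and Fe²⁺/Fe the anode, E°cell = E°(Au³⁺/Au⁺) − E°(Fe²⁺/Fe).
So E°(Fe²⁺/Fe) = E°(Au³⁺/Au⁺) − E°cell = (+1.40) − (+1.840) = -0.44 V.

-0.44 V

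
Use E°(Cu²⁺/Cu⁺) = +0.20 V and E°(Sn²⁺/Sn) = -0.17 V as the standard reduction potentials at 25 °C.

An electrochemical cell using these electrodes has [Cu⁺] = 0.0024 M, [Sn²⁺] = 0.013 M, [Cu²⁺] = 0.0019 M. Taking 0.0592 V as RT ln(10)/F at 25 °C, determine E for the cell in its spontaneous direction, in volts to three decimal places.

+0.420 V

Cu²⁺/Cu⁺ is the cathode (higher E°), Sn²⁺/Sn the anode: E°cell = +0.20 − (-0.17) = +0.37 V, n = 2.
Overall: 2 Cu²⁺(aq) + Sn(s) → 2 Cu⁺(aq) + Sn²⁺(aq)
Q = [Cu⁺]^2·[Sn²⁺] / ([Cu²⁺]^2); log Q = -1.683.
E = E° − (0.0592/n) log Q = +0.37 − (0.0592/2)(-1.683) = +0.420 V.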